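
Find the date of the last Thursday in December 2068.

The first Thursday of December 2068 is December 6.
December 2068 has 31 days. Adding weeks: 6, 13, 20, 27 — the last one ≤ 31 is the 27th.

27 December 2068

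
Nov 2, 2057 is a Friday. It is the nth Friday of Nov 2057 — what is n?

Day 2 falls in week ⌈2/7⌉ of the month.
Days 1–7 hold the 1st Friday, 8–14 the 2nd, 15–21 the 3rd, 22–28 the 4th, 29–31 the 5th.
2 is in the range for the 1st.

1st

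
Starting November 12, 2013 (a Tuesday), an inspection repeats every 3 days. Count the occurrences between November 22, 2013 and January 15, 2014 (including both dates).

18

Occurrences land 3·i days after November 12, 2013 for i = 0, 1, 2, …
November 22, 2013 is 10 days after the start; 10 ÷ 3 = 3 remainder 1; since the remainder is 1, round up to i = 4. First occurrence in the window: #5 on November 24, 2013 (4×3 = 12 days in).
January 15, 2014 is 64 days after the start; 64 ÷ 3 = 21 remainder 1. Last occurrence in the window: #22 on January 14, 2014.
Occurrences #5 through #22: 18 in total.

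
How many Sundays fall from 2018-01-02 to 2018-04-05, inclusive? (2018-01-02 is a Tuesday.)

13

2018-01-02 is a Tuesday; the first Sunday on or after it is 2018-01-07 (5 days later).
From 2018-01-07 to 2018-04-05: 24 + 28 + 31 + 5 = 88 days (rest of January, February, March, April).
88 ÷ 7 = 12 full weeks with remainder 4, so 12 more Sundays after the first → 13.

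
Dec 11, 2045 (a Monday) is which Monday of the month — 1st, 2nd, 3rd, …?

2nd

Day 11 falls in week ⌈11/7⌉ of the month.
Days 1–7 hold the 1st Monday, 8–14 the 2nd, 15–21 the 3rd, 22–28 the 4th, 29–31 the 5th.
11 is in the range for the 2nd.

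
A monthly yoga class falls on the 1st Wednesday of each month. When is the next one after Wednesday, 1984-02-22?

1984-03-07

February 1984 starts on a Wednesday, so its 1st Wednesday is 1984-02-01.
That is not after 1984-02-22, so look at March 1984.
March 1984 starts on a Thursday, so its 1st Wednesday is 1984-03-07 (6 days in).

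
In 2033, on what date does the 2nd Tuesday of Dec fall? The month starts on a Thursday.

Dec 2033 begins on a Thursday, so the first Tuesday is Dec 6 (5 days later).
The 2nd Tuesday is 1 weeks later: 6 + 7 = 13.

Dec 13, 2033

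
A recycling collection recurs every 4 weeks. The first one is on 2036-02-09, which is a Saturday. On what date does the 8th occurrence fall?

The 8th occurrence is 7 intervals after the first: 7 × 28 = 196 days after 2036-02-09.
February has 29 days — 20 days to the end of February leaves 176.
March has 31 days (145 left).
April has 30 days (115 left).
May has 31 days (84 left).
June has 30 days (54 left).
July has 31 days (23 left).
23 days into August → 2036-08-23.

2036-08-23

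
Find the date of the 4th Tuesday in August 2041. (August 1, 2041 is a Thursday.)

August 2041 begins on a Thursday, so the first Tuesday is August 6 (5 days later).
The 4th Tuesday is 3 weeks later: 6 + 21 = 27.

27 August 2041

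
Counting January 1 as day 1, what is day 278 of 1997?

October 5, 1997

January has 31 days (278 − 31 = 247 remain).
February has 28 days (247 − 28 = 219 remain).
March has 31 days (219 − 31 = 188 remain).
April has 30 days (188 − 30 = 158 remain).
May has 31 days (158 − 31 = 127 remain).
June has 30 days (127 − 30 = 97 remain).
July has 31 days (97 − 31 = 66 remain).
August has 31 days (66 − 31 = 35 remain).
September has 30 days (35 − 30 = 5 remain).
5 into October → October 5.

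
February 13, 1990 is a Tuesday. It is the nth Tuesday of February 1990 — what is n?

Day 13 falls in week ⌈13/7⌉ of the month.
Days 1–7 hold the 1st Tuesday, 8–14 the 2nd, 15–21 the 3rd, 22–28 the 4th, 29–31 the 5th.
13 is in the range for the 2nd.

2nd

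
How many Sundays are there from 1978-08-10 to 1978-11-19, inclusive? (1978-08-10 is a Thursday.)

1978-08-10 is a Thursday; the first Sunday on or after it is 1978-08-13 (3 days later).
From 1978-08-13 to 1978-11-19: 18 + 30 + 31 + 19 = 98 days (rest of August, September, October, November).
98 ÷ 7 = 14 full weeks with remainder 0, so 14 more Sundays after the first → 15.

15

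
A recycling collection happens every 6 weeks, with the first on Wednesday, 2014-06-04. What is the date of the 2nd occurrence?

The 2nd occurrence is 1 interval after the first: 1 × 42 = 42 days after 2014-06-04.
June has 30 days — 26 days to the end of June leaves 16.
16 days into July → 2014-07-16.

2014-07-16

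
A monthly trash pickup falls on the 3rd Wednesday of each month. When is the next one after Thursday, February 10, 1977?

February 16, 1977

February 1977 starts on a Tuesday; its first Wednesday is the 2nd, so the 3rd Wednesday is the 16th — February 16, 1977.
February 16, 1977 is after February 10, 1977, so that is the next one.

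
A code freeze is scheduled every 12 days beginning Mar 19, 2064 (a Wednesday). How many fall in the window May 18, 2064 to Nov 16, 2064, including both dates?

16

Occurrences land 12·i days after Mar 19, 2064 for i = 0, 1, 2, …
May 18, 2064 is 60 days after the start; 60 ÷ 12 = 5 remainder 0. First occurrence in the window: #6 on May 18, 2064 (5×12 = 60 days in).
Nov 16, 2064 is 242 days after the start; 242 ÷ 12 = 20 remainder 2. Last occurrence in the window: #21 on Nov 14, 2064.
Occurrences #6 through #21: 16 in total.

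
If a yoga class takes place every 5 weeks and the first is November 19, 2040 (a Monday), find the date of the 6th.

The 6th occurrence is 5 intervals after the first: 5 × 35 = 175 days after November 19, 2040.
November has 30 days — 11 days to the end of November leaves 164.
December has 31 days (133 left).
January has 31 days (102 left).
February has 28 days (74 left).
March has 31 days (43 left).
April has 30 days (13 left).
13 days into May → May 13, 2041.

May 13, 2041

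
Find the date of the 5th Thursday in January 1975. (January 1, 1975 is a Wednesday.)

1975-01-30

January 1975 begins on a Wednesday, so the first Thursday is January 2 (1 day later).
The 5th Thursday is 4 weeks later: 2 + 28 = 30.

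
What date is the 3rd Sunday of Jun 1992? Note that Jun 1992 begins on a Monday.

Jun 21, 1992

Jun 1992 begins on a Monday, so the first Sunday is Jun 7 (6 days later).
The 3rd Sunday is 2 weeks later: 7 + 14 = 21.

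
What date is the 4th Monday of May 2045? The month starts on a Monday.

May 2045 begins on a Monday, so the first Monday is May 1.
The 4th Monday is 3 weeks later: 1 + 21 = 22.

2045-05-22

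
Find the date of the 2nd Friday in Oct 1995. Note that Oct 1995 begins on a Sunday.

Oct 13, 1995

Oct 1995 begins on a Sunday, so the first Friday is Oct 6 (5 days later).
The 2nd Friday is 1 weeks later: 6 + 7 = 13.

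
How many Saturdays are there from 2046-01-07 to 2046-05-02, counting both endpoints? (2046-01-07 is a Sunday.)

16

2046-01-07 is a Sunday; the first Saturday on or after it is 2046-01-13 (6 days later).
From 2046-01-13 to 2046-05-02: 18 + 28 + 31 + 30 + 2 = 109 days (rest of January, February, March, April, May).
109 ÷ 7 = 15 full weeks with remainder 4, so 15 more Saturdays after the first → 16.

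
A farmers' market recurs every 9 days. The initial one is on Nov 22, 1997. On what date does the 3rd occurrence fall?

Dec 10, 1997

The 3rd occurrence is 2 intervals after the first: 2 × 9 = 18 days after Nov 22, 1997.
Nov has 30 days — 8 days to the end of Nov leaves 10.
10 days into Dec → Dec 10, 1997.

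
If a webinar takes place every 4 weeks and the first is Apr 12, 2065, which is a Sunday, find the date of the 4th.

The 4th occurrence is 3 intervals after the first: 3 × 28 = 84 days after Apr 12, 2065.
Apr has 30 days — 18 days to the end of Apr leaves 66.
May has 31 days (35 left).
Jun has 30 days (5 left).
5 days into Jul → Jul 5, 2065.

Jul 5, 2065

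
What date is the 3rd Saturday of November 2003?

November 15, 2003

November 2003 begins on a Saturday, so the first Saturday is November 1.
The 3rd Saturday is 2 weeks later: 1 + 14 = 15.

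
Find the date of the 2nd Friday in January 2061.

14 January 2061

January 2061 begins on a Saturday, so the first Friday is January 7 (6 days later).
The 2nd Friday is 1 weeks later: 7 + 7 = 14.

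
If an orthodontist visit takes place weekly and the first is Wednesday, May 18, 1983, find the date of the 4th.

June 8, 1983

The 4th occurrence is 3 intervals after the first: 3 × 7 = 21 days after May 18, 1983.
May has 31 days — 13 days to the end of May leaves 8.
8 days into June → June 8, 1983.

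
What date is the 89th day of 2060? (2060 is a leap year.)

January has 31 days (89 − 31 = 58 remain).
February has 29 days (58 − 29 = 29 remain).
29 into March → March 29.

March 29, 2060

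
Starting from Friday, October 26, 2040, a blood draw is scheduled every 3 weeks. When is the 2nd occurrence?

The 2nd occurrence is 1 interval after the first: 1 × 21 = 21 days after October 26, 2040.
October has 31 days — 5 days to the end of October leaves 16.
16 days into November → November 16, 2040.

November 16, 2040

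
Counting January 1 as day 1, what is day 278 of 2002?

January has 31 days (278 − 31 = 247 remain).
February has 28 days (247 − 28 = 219 remain).
March has 31 days (219 − 31 = 188 remain).
April has 30 days (188 − 30 = 158 remain).
May has 31 days (158 − 31 = 127 remain).
June has 30 days (127 − 30 = 97 remain).
July has 31 days (97 − 31 = 66 remain).
August has 31 days (66 − 31 = 35 remain).
September has 30 days (35 − 30 = 5 remain).
5 into October → October 5.

5 October 2002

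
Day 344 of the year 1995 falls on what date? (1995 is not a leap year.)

January has 31 days (344 − 31 = 313 remain).
February has 28 days (313 − 28 = 285 remain).
March has 31 days (285 − 31 = 254 remain).
April has 30 days (254 − 30 = 224 remain).
May has 31 days (224 − 31 = 193 remain).
June has 30 days (193 − 30 = 163 remain).
July has 31 days (163 − 31 = 132 remain).
August has 31 days (132 − 31 = 101 remain).
September has 30 days (101 − 30 = 71 remain).
October has 31 days (71 − 31 = 40 remain).
November has 30 days (40 − 30 = 10 remain).
10 into December → December 10.

1995-12-10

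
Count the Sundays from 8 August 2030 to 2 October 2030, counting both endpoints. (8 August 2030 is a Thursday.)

8

8 August 2030 is a Thursday; the first Sunday on or after it is 11 August 2030 (3 days later).
From 11 August 2030 to 2 October 2030: 20 + 30 + 2 = 52 days (rest of August, September, October).
52 ÷ 7 = 7 full weeks with remainder 3, so 7 more Sundays after the first → 8.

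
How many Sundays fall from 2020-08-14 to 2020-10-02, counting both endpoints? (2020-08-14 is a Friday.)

2020-08-14 is a Friday; the first Sunday on or after it is 2020-08-16 (2 days later).
From 2020-08-16 to 2020-10-02: 15 + 30 + 2 = 47 days (rest of August, September, October).
47 ÷ 7 = 6 full weeks with remainder 5, so 6 more Sundays after the first → 7.

7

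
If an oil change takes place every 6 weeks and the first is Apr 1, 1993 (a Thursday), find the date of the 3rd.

Jun 24, 1993

The 3rd occurrence is 2 intervals after the first: 2 × 42 = 84 days after Apr 1, 1993.
Apr has 30 days — 29 days to the end of Apr leaves 55.
May has 31 days (24 left).
24 days into Jun → Jun 24, 1993.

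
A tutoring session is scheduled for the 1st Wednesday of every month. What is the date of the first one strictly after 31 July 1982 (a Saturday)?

July 1982 starts on a Thursday, so its 1st Wednesday is 7 July 1982 (6 days in).
That is not after 31 July 1982, so look at August 1982.
August 1982 starts on a Sunday, so its 1st Wednesday is 4 August 1982 (3 days in).

4 August 1982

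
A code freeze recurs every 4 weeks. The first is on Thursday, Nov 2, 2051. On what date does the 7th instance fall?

Apr 18, 2052

The 7th occurrence is 6 intervals after the first: 6 × 28 = 168 days after Nov 2, 2051.
Nov has 30 days — 28 days to the end of Nov leaves 140.
Dec has 31 days (109 left).
Jan has 31 days (78 left).
Feb has 29 days (49 left).
Mar has 31 days (18 left).
18 days into Apr → Apr 18, 2052.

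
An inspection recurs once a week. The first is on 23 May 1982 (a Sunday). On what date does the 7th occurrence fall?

The 7th occurrence is 6 intervals after the first: 6 × 7 = 42 days after 23 May 1982.
May has 31 days — 8 days to the end of May leaves 34.
June has 30 days (4 left).
4 days into July → 4 July 1982.

4 July 1982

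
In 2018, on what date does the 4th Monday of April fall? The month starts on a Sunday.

April 2018 begins on a Sunday, so the first Monday is April 2 (1 day later).
The 4th Monday is 3 weeks later: 2 + 21 = 23.

23 April 2018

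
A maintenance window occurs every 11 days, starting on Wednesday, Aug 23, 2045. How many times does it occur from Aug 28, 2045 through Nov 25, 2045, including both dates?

Occurrences land 11·i days after Aug 23, 2045 for i = 0, 1, 2, …
Aug 28, 2045 is 5 days after the start; 5 ÷ 11 = 0 remainder 5; since the remainder is 5, round up to i = 1. First occurrence in the window: #2 on Sep 3, 2045 (1×11 = 11 days in).
Nov 25, 2045 is 94 days after the start; 94 ÷ 11 = 8 remainder 6. Last occurrence in the window: #9 on Nov 19, 2045.
Occurrences #2 through #9: 8 in total.

8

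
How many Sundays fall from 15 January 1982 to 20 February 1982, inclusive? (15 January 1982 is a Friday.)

15 January 1982 is a Friday; the first Sunday on or after it is 17 January 1982 (2 days later).
From 17 January 1982 to 20 February 1982: 14 + 20 = 34 days (rest of January, February).
34 ÷ 7 = 4 full weeks with remainder 6, so 4 more Sundays after the first → 5.

5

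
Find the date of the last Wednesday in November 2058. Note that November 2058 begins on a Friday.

November 2058 begins on a Friday, so the first Wednesday is November 6 (5 days later).
November 2058 has 30 days. Adding weeks: 6, 13, 20, 27 — the last one ≤ 30 is the 27th.

27 November 2058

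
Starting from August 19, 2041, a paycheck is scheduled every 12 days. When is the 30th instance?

The 30th occurrence is 29 intervals after the first: 29 × 12 = 348 days after August 19, 2041.
August has 31 days — 12 days to the end of August leaves 336.
September has 30 days (306 left).
October has 31 days (275 left).
November has 30 days (245 left).
December has 31 days (214 left).
January has 31 days (183 left).
February has 28 days (155 left).
March has 31 days (124 left).
April has 30 days (94 left).
May has 31 days (63 left).
June has 30 days (33 left).
July has 31 days (2 left).
2 days into August → August 2, 2042.

August 2, 2042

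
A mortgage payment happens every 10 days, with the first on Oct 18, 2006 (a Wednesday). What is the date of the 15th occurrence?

The 15th occurrence is 14 intervals after the first: 14 × 10 = 140 days after Oct 18, 2006.
Oct has 31 days — 13 days to the end of Oct leaves 127.
Nov has 30 days (97 left).
Dec has 31 days (66 left).
Jan has 31 days (35 left).
Feb has 28 days (7 left).
7 days into Mar → Mar 7, 2007.

Mar 7, 2007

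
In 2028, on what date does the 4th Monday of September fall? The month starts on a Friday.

September 25, 2028

September 2028 begins on a Friday, so the first Monday is September 4 (3 days later).
The 4th Monday is 3 weeks later: 4 + 21 = 25.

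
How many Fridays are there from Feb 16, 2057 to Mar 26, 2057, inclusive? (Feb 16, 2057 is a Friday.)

Feb 16, 2057 is a Friday; the first Friday on or after it is Feb 16, 2057.
From Feb 16, 2057 to Mar 26, 2057: 12 + 26 = 38 days (rest of Feb, Mar).
38 ÷ 7 = 5 full weeks with remainder 3, so 5 more Fridays after the first → 6.

6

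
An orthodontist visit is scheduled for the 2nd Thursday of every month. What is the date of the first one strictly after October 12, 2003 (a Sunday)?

November 13, 2003

October 2003 starts on a Wednesday; its first Thursday is the 2nd, so the 2nd Thursday is the 9th — October 9, 2003.
That is not after October 12, 2003, so look at November 2003.
November 2003 starts on a Saturday; its first Thursday is the 6th, so the 2nd Thursday is the 13th — November 13, 2003.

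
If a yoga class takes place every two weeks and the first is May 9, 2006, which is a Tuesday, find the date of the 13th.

October 24, 2006

The 13th occurrence is 12 intervals after the first: 12 × 14 = 168 days after May 9, 2006.
May has 31 days — 22 days to the end of May leaves 146.
June has 30 days (116 left).
July has 31 days (85 left).
August has 31 days (54 left).
September has 30 days (24 left).
24 days into October → October 24, 2006.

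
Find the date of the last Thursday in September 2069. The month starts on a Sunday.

September 2069 begins on a Sunday, so the first Thursday is September 5 (4 days later).
September 2069 has 30 days. Adding weeks: 5, 12, 19, 26 — the last one ≤ 30 is the 26th.

26 September 2069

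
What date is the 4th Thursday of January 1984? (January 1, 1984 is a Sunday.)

January 1984 begins on a Sunday, so the first Thursday is January 5 (4 days later).
The 4th Thursday is 3 weeks later: 5 + 21 = 26.

January 26, 1984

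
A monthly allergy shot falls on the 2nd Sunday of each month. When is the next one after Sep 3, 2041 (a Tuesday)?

Sep 2041 starts on a Sunday; its first Sunday is the 1st, so the 2nd Sunday is the 8th — Sep 8, 2041.
Sep 8, 2041 is after Sep 3, 2041, so that is the next one.

Sep 8, 2041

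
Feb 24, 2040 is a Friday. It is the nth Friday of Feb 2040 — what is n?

Day 24 falls in week ⌈24/7⌉ of the month.
Days 1–7 hold the 1st Friday, 8–14 the 2nd, 15–21 the 3rd, 22–28 the 4th, 29–31 the 5th.
24 is in the range for the 4th.

4th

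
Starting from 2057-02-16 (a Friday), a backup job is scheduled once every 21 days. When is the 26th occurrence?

2058-07-26

The 26th occurrence is 25 intervals after the first: 25 × 21 = 525 days after 2057-02-16.
February has 28 days — 12 days to the end of February leaves 513.
From end of February to end of 2057 is 306 days (207 left).
January has 31 days (176 left).
February has 28 days (148 left).
March has 31 days (117 left).
April has 30 days (87 left).
May has 31 days (56 left).
June has 30 days (26 left).
26 days into July → 2058-07-26.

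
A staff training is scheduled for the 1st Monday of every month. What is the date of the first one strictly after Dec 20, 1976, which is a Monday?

Jan 3, 1977

Dec 1976 starts on a Wednesday, so its 1st Monday is Dec 6, 1976 (5 days in).
That is not after Dec 20, 1976, so look at Jan 1977.
Jan 1977 starts on a Saturday, so its 1st Monday is Jan 3, 1977 (2 days in).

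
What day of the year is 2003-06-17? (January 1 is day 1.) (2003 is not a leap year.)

Days in months before June: 31 + 28 + 31 + 30 + 31 = 151.
Plus 17 days into June → day 168.

168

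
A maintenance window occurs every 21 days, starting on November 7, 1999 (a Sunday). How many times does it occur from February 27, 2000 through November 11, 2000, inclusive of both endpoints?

12

Occurrences land 21·i days after November 7, 1999 for i = 0, 1, 2, …
February 27, 2000 is 112 days after the start; 112 ÷ 21 = 5 remainder 7; since the remainder is 7, round up to i = 6. First occurrence in the window: #7 on March 12, 2000 (6×21 = 126 days in).
November 11, 2000 is 370 days after the start; 370 ÷ 21 = 17 remainder 13. Last occurrence in the window: #18 on October 29, 2000.
Occurrences #7 through #18: 12 in total.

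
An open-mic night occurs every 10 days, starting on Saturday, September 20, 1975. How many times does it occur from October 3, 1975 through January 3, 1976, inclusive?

Occurrences land 10·i days after September 20, 1975 for i = 0, 1, 2, …
October 3, 1975 is 13 days after the start; 13 ÷ 10 = 1 remainder 3; since the remainder is 3, round up to i = 2. First occurrence in the window: #3 on October 10, 1975 (2×10 = 20 days in).
January 3, 1976 is 105 days after the start; 105 ÷ 10 = 10 remainder 5. Last occurrence in the window: #11 on December 29, 1975.
Occurrences #3 through #11: 9 in total.

9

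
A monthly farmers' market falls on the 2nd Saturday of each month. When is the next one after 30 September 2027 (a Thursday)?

September 2027 starts on a Wednesday; its first Saturday is the 4th, so the 2nd Saturday is the 11th — 11 September 2027.
That is not after 30 September 2027, so look at October 2027.
October 2027 starts on a Friday; its first Saturday is the 2nd, so the 2nd Saturday is the 9th — 9 October 2027.

9 October 2027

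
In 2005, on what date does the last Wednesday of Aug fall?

Aug 31, 2005

Aug 2005 begins on a Monday, so the first Wednesday is Aug 3 (2 days later).
Aug 2005 has 31 days. Adding weeks: 3, 10, 17, 24, 31 — the last one ≤ 31 is the 31st.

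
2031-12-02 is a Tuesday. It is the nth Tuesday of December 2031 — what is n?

Day 2 falls in week ⌈2/7⌉ of the month.
Days 1–7 hold the 1st Tuesday, 8–14 the 2nd, 15–21 the 3rd, 22–28 the 4th, 29–31 the 5th.
2 is in the range for the 1st.

1st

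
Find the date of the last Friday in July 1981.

1981-07-31

The first Friday of July 1981 is July 3.
July 1981 has 31 days. Adding weeks: 3, 10, 17, 24, 31 — the last one ≤ 31 is the 31st.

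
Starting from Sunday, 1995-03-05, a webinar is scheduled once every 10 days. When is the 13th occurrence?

The 13th occurrence is 12 intervals after the first: 12 × 10 = 120 days after 1995-03-05.
March has 31 days — 26 days to the end of March leaves 94.
April has 30 days (64 left).
May has 31 days (33 left).
June has 30 days (3 left).
3 days into July → 1995-07-03.

1995-07-03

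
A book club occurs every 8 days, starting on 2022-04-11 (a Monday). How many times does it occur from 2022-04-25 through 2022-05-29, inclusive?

Occurrences land 8·i days after 2022-04-11 for i = 0, 1, 2, …
2022-04-25 is 14 days after the start; 14 ÷ 8 = 1 remainder 6; since the remainder is 6, round up to i = 2. First occurrence in the window: #3 on 2022-04-27 (2×8 = 16 days in).
2022-05-29 is 48 days after the start; 48 ÷ 8 = 6 remainder 0. Last occurrence in the window: #7 on 2022-05-29.
Occurrences #3 through #7: 5 in total.

5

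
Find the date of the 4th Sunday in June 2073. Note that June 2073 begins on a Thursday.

June 2073 begins on a Thursday, so the first Sunday is June 4 (3 days later).
The 4th Sunday is 3 weeks later: 4 + 21 = 25.

25 June 2073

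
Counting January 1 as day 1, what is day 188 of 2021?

January has 31 days (188 − 31 = 157 remain).
February has 28 days (157 − 28 = 129 remain).
March has 31 days (129 − 31 = 98 remain).
April has 30 days (98 − 30 = 68 remain).
May has 31 days (68 − 31 = 37 remain).
June has 30 days (37 − 30 = 7 remain).
7 into July → July 7.

July 7, 2021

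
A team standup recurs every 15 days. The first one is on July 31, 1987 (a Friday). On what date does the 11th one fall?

The 11th occurrence is 10 intervals after the first: 10 × 15 = 150 days after July 31, 1987.
July has 31 days — 0 days to the end of July leaves 150.
August has 31 days (119 left).
September has 30 days (89 left).
October has 31 days (58 left).
November has 30 days (28 left).
28 days into December → December 28, 1987.

December 28, 1987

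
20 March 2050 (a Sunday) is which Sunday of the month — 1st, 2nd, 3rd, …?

3rd

Day 20 falls in week ⌈20/7⌉ of the month.
Days 1–7 hold the 1st Sunday, 8–14 the 2nd, 15–21 the 3rd, 22–28 the 4th, 29–31 the 5th.
20 is in the range for the 3rd.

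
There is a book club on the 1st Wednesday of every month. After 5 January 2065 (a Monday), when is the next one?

7 January 2065

January 2065 starts on a Thursday, so its 1st Wednesday is 7 January 2065 (6 days in).
7 January 2065 is after 5 January 2065, so that is the next one.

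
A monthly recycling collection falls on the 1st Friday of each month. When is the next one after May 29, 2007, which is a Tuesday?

May 2007 starts on a Tuesday, so its 1st Friday is May 4, 2007 (3 days in).
That is not after May 29, 2007, so look at Jun 2007.
Jun 2007 starts on a Friday, so its 1st Friday is Jun 1, 2007.

Jun 1, 2007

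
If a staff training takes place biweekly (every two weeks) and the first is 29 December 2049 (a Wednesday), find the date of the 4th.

9 February 2050

The 4th occurrence is 3 intervals after the first: 3 × 14 = 42 days after 29 December 2049.
December has 31 days — 2 days to the end of December leaves 40.
January has 31 days (9 left).
9 days into February → 9 February 2050.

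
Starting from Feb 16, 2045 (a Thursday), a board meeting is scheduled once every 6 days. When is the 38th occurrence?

The 38th occurrence is 37 intervals after the first: 37 × 6 = 222 days after Feb 16, 2045.
Feb has 28 days — 12 days to the end of Feb leaves 210.
Mar has 31 days (179 left).
Apr has 30 days (149 left).
May has 31 days (118 left).
Jun has 30 days (88 left).
Jul has 31 days (57 left).
Aug has 31 days (26 left).
26 days into Sep → Sep 26, 2045.

Sep 26, 2045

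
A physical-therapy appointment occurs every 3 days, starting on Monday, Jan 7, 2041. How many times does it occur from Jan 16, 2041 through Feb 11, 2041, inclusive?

Occurrences land 3·i days after Jan 7, 2041 for i = 0, 1, 2, …
Jan 16, 2041 is 9 days after the start; 9 ÷ 3 = 3 remainder 0. First occurrence in the window: #4 on Jan 16, 2041 (3×3 = 9 days in).
Feb 11, 2041 is 35 days after the start; 35 ÷ 3 = 11 remainder 2. Last occurrence in the window: #12 on Feb 9, 2041.
Occurrences #4 through #12: 9 in total.

9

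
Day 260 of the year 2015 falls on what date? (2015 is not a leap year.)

17 September 2015

January has 31 days (260 − 31 = 229 remain).
February has 28 days (229 − 28 = 201 remain).
March has 31 days (201 − 31 = 170 remain).
April has 30 days (170 − 30 = 140 remain).
May has 31 days (140 − 31 = 109 remain).
June has 30 days (109 − 30 = 79 remain).
July has 31 days (79 − 31 = 48 remain).
August has 31 days (48 − 31 = 17 remain).
17 into September → September 17.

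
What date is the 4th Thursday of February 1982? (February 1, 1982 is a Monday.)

February 1982 begins on a Monday, so the first Thursday is February 4 (3 days later).
The 4th Thursday is 3 weeks later: 4 + 21 = 25.

25 February 1982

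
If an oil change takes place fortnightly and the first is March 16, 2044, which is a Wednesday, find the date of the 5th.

May 11, 2044

The 5th occurrence is 4 intervals after the first: 4 × 14 = 56 days after March 16, 2044.
March has 31 days — 15 days to the end of March leaves 41.
April has 30 days (11 left).
11 days into May → May 11, 2044.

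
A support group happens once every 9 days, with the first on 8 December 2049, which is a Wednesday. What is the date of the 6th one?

The 6th occurrence is 5 intervals after the first: 5 × 9 = 45 days after 8 December 2049.
December has 31 days — 23 days to the end of December leaves 22.
22 days into January → 22 January 2050.

22 January 2050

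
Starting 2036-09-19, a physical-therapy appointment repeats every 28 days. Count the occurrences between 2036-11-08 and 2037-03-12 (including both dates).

5

Occurrences land 28·i days after 2036-09-19 for i = 0, 1, 2, …
2036-11-08 is 50 days after the start; 50 ÷ 28 = 1 remainder 22; since the remainder is 22, round up to i = 2. First occurrence in the window: #3 on 2036-11-14 (2×28 = 56 days in).
2037-03-12 is 174 days after the start; 174 ÷ 28 = 6 remainder 6. Last occurrence in the window: #7 on 2037-03-06.
Occurrences #3 through #7: 5 in total.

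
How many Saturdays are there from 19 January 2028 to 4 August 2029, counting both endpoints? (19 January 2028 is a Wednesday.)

81

19 January 2028 is a Wednesday; the first Saturday on or after it is 22 January 2028 (3 days later).
From 22 January 2028 to 4 August 2029: 344 + 216 = 560 days (rest of 2028, to 4 August 2029 in 2029).
560 ÷ 7 = 80 full weeks with remainder 0, so 80 more Saturdays after the first → 81.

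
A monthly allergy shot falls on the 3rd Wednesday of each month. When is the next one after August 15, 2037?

August 19, 2037

August 2037 starts on a Saturday; its first Wednesday is the 5th, so the 3rd Wednesday is the 19th — August 19, 2037.
August 19, 2037 is after August 15, 2037, so that is the next one.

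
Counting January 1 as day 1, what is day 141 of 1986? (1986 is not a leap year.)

Jan has 31 days (141 − 31 = 110 remain).
Feb has 28 days (110 − 28 = 82 remain).
Mar has 31 days (82 − 31 = 51 remain).
Apr has 30 days (51 − 30 = 21 remain).
21 into May → May 21.

May 21, 1986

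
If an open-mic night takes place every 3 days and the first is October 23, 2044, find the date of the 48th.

The 48th occurrence is 47 intervals after the first: 47 × 3 = 141 days after October 23, 2044.
October has 31 days — 8 days to the end of October leaves 133.
November has 30 days (103 left).
December has 31 days (72 left).
January has 31 days (41 left).
February has 28 days (13 left).
13 days into March → March 13, 2045.

March 13, 2045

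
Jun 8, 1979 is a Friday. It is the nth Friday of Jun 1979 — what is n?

2nd

Day 8 falls in week ⌈8/7⌉ of the month.
Days 1–7 hold the 1st Friday, 8–14 the 2nd, 15–21 the 3rd, 22–28 the 4th, 29–31 the 5th.
8 is in the range for the 2nd.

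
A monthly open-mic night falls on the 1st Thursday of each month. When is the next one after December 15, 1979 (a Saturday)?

January 3, 1980

December 1979 starts on a Saturday, so its 1st Thursday is December 6, 1979 (5 days in).
That is not after December 15, 1979, so look at January 1980.
January 1980 starts on a Tuesday, so its 1st Thursday is January 3, 1980 (2 days in).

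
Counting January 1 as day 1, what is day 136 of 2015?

Jan has 31 days (136 − 31 = 105 remain).
Feb has 28 days (105 − 28 = 77 remain).
Mar has 31 days (77 − 31 = 46 remain).
Apr has 30 days (46 − 30 = 16 remain).
16 into May → May 16.

May 16, 2015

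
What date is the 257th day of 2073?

January has 31 days (257 − 31 = 226 remain).
February has 28 days (226 − 28 = 198 remain).
March has 31 days (198 − 31 = 167 remain).
April has 30 days (167 − 30 = 137 remain).
May has 31 days (137 − 31 = 106 remain).
June has 30 days (106 − 30 = 76 remain).
July has 31 days (76 − 31 = 45 remain).
August has 31 days (45 − 31 = 14 remain).
14 into September → September 14.

2073-09-14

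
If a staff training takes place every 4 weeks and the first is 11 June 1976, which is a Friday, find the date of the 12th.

The 12th occurrence is 11 intervals after the first: 11 × 28 = 308 days after 11 June 1976.
June has 30 days — 19 days to the end of June leaves 289.
July has 31 days (258 left).
August has 31 days (227 left).
September has 30 days (197 left).
October has 31 days (166 left).
November has 30 days (136 left).
December has 31 days (105 left).
January has 31 days (74 left).
February has 28 days (46 left).
March has 31 days (15 left).
15 days into April → 15 April 1977.

15 April 1977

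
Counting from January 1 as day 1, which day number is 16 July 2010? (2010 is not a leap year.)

Days in months before July: 31 + 28 + 31 + 30 + 31 + 30 = 181.
Plus 16 days into July → day 197.

197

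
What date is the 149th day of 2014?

Jan has 31 days (149 − 31 = 118 remain).
Feb has 28 days (118 − 28 = 90 remain).
Mar has 31 days (90 − 31 = 59 remain).
Apr has 30 days (59 − 30 = 29 remain).
29 into May → May 29.

May 29, 2014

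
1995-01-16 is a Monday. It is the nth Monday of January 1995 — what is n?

3rd

Day 16 falls in week ⌈16/7⌉ of the month.
Days 1–7 hold the 1st Monday, 8–14 the 2nd, 15–21 the 3rd, 22–28 the 4th, 29–31 the 5th.
16 is in the range for the 3rd.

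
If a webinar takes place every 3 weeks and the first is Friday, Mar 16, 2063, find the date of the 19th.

Mar 28, 2064

The 19th occurrence is 18 intervals after the first: 18 × 21 = 378 days after Mar 16, 2063.
Mar has 31 days — 15 days to the end of Mar leaves 363.
Apr has 30 days (333 left).
May has 31 days (302 left).
Jun has 30 days (272 left).
Jul has 31 days (241 left).
Aug has 31 days (210 left).
Sep has 30 days (180 left).
Oct has 31 days (149 left).
Nov has 30 days (119 left).
Dec has 31 days (88 left).
Jan has 31 days (57 left).
Feb has 29 days (28 left).
28 days into Mar → Mar 28, 2064.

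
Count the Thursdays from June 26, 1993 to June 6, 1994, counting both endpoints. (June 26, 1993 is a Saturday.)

49

June 26, 1993 is a Saturday; the first Thursday on or after it is July 1, 1993 (5 days later).
From July 1, 1993 to June 6, 1994: 183 + 157 = 340 days (rest of 1993, to June 6, 1994 in 1994).
340 ÷ 7 = 48 full weeks with remainder 4, so 48 more Thursdays after the first → 49.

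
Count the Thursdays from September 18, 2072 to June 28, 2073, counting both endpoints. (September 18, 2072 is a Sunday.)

40

September 18, 2072 is a Sunday; the first Thursday on or after it is September 22, 2072 (4 days later).
From September 22, 2072 to June 28, 2073: 8 + 31 + 30 + 31 + 31 + 28 + 31 + 30 + 31 + 28 = 279 days (rest of September, October, November, December, January, February, March, April, May, June).
279 ÷ 7 = 39 full weeks with remainder 6, so 39 more Thursdays after the first → 40.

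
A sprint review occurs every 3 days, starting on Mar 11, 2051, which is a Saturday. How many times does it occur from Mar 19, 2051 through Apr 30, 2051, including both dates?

Occurrences land 3·i days after Mar 11, 2051 for i = 0, 1, 2, …
Mar 19, 2051 is 8 days after the start; 8 ÷ 3 = 2 remainder 2; since the remainder is 2, round up to i = 3. First occurrence in the window: #4 on Mar 20, 2051 (3×3 = 9 days in).
Apr 30, 2051 is 50 days after the start; 50 ÷ 3 = 16 remainder 2. Last occurrence in the window: #17 on Apr 28, 2051.
Occurrences #4 through #17: 14 in total.

14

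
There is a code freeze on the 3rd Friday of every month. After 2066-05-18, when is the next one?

May 2066 starts on a Saturday; its first Friday is the 7th, so the 3rd Friday is the 21st — 2066-05-21.
2066-05-21 is after 2066-05-18, so that is the next one.

2066-05-21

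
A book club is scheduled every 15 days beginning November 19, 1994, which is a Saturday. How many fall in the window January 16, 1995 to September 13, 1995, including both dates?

16

Occurrences land 15·i days after November 19, 1994 for i = 0, 1, 2, …
January 16, 1995 is 58 days after the start; 58 ÷ 15 = 3 remainder 13; since the remainder is 13, round up to i = 4. First occurrence in the window: #5 on January 18, 1995 (4×15 = 60 days in).
September 13, 1995 is 298 days after the start; 298 ÷ 15 = 19 remainder 13. Last occurrence in the window: #20 on August 31, 1995.
Occurrences #5 through #20: 16 in total.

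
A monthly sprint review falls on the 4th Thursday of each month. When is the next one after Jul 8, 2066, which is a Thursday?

Jul 2066 starts on a Thursday; its first Thursday is the 1st, so the 4th Thursday is the 22nd — Jul 22, 2066.
Jul 22, 2066 is after Jul 8, 2066, so that is the next one.

Jul 22, 2066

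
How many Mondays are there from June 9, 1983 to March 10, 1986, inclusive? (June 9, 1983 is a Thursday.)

144

June 9, 1983 is a Thursday; the first Monday on or after it is June 13, 1983 (4 days later).
From June 13, 1983 to March 10, 1986: 201 + 366 + 365 + 69 = 1001 days (rest of 1983, 1984, 1985, to March 10, 1986 in 1986).
1001 ÷ 7 = 143 full weeks with remainder 0, so 143 more Mondays after the first → 144.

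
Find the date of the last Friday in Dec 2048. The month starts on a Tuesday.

Dec 25, 2048

Dec 2048 begins on a Tuesday, so the first Friday is Dec 4 (3 days later).
Dec 2048 has 31 days. Adding weeks: 4, 11, 18, 25 — the last one ≤ 31 is the 25th.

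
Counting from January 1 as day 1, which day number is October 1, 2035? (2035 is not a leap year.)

274

Days in months before October: 31 + 28 + 31 + 30 + 31 + 30 + 31 + 31 + 30 = 273.
Plus 1 day into October → day 274.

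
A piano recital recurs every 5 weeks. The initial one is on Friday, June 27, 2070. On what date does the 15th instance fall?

October 30, 2071

The 15th occurrence is 14 intervals after the first: 14 × 35 = 490 days after June 27, 2070.
June has 30 days — 3 days to the end of June leaves 487.
From end of June to end of 2070 is 184 days (303 left).
January has 31 days (272 left).
February has 28 days (244 left).
March has 31 days (213 left).
April has 30 days (183 left).
May has 31 days (152 left).
June has 30 days (122 left).
July has 31 days (91 left).
August has 31 days (60 left).
September has 30 days (30 left).
30 days into October → October 30, 2071.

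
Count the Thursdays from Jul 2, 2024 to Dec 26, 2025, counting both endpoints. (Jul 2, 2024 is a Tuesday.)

Jul 2, 2024 is a Tuesday; the first Thursday on or after it is Jul 4, 2024 (2 days later).
From Jul 4, 2024 to Dec 26, 2025: 180 + 360 = 540 days (rest of 2024, to Dec 26, 2025 in 2025).
540 ÷ 7 = 77 full weeks with remainder 1, so 77 more Thursdays after the first → 78.

78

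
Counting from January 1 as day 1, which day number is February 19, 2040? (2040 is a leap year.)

Days in months before February: 31 = 31.
Plus 19 days into February → day 50.

50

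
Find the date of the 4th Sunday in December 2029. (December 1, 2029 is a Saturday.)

December 2029 begins on a Saturday, so the first Sunday is December 2 (1 day later).
The 4th Sunday is 3 weeks later: 2 + 21 = 23.

2029-12-23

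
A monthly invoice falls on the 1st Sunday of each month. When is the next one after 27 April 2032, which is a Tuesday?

2 May 2032

April 2032 starts on a Thursday, so its 1st Sunday is 4 April 2032 (3 days in).
That is not after 27 April 2032, so look at May 2032.
May 2032 starts on a Saturday, so its 1st Sunday is 2 May 2032 (1 day in).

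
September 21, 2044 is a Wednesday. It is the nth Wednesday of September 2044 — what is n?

3rd

Day 21 falls in week ⌈21/7⌉ of the month.
Days 1–7 hold the 1st Wednesday, 8–14 the 2nd, 15–21 the 3rd, 22–28 the 4th, 29–31 the 5th.
21 is in the range for the 3rd.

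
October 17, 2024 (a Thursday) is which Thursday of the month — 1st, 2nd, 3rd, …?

Day 17 falls in week ⌈17/7⌉ of the month.
Days 1–7 hold the 1st Thursday, 8–14 the 2nd, 15–21 the 3rd, 22–28 the 4th, 29–31 the 5th.
17 is in the range for the 3rd.

3rd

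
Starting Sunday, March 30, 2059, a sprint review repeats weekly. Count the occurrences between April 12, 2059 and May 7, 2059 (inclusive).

4

Occurrences land 7·i days after March 30, 2059 for i = 0, 1, 2, …
April 12, 2059 is 13 days after the start; 13 ÷ 7 = 1 remainder 6; since the remainder is 6, round up to i = 2. First occurrence in the window: #3 on April 13, 2059 (2×7 = 14 days in).
May 7, 2059 is 38 days after the start; 38 ÷ 7 = 5 remainder 3. Last occurrence in the window: #6 on May 4, 2059.
Occurrences #3 through #6: 4 in total.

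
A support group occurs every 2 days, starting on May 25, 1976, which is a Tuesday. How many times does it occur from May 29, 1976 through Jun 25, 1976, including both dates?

14

Occurrences land 2·i days after May 25, 1976 for i = 0, 1, 2, …
May 29, 1976 is 4 days after the start; 4 ÷ 2 = 2 remainder 0. First occurrence in the window: #3 on May 29, 1976 (2×2 = 4 days in).
Jun 25, 1976 is 31 days after the start; 31 ÷ 2 = 15 remainder 1. Last occurrence in the window: #16 on Jun 24, 1976.
Occurrences #3 through #16: 14 in total.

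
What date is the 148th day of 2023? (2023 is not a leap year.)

28 May 2023

January has 31 days (148 − 31 = 117 remain).
February has 28 days (117 − 28 = 89 remain).
March has 31 days (89 − 31 = 58 remain).
April has 30 days (58 − 30 = 28 remain).
28 into May → May 28.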